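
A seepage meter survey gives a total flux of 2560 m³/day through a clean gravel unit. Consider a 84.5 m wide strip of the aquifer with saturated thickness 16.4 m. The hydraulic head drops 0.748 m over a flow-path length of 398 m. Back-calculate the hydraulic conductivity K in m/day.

Cross-sectional area A = 84.5 × 16.4 = 1386 m².
Hydraulic gradient i = Δh / L = 0.748 / 398 = 0.001879.
From Q = K·A·i, K = Q / (A·i) = 2560 / (1386 × 0.001879) = 982.9 m/day.

983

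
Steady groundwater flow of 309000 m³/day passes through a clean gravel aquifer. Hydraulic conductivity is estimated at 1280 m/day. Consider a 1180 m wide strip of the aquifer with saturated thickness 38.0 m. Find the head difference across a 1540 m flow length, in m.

Cross-sectional area A = 1180 × 38.0 = 44840 m².
From Q = K·A·i, i = Q / (K·A) = 309000 / (1280 × 44840) = 0.005384.
Head loss Δh = i · L = 0.005384 × 1540 = 8.291 m.

8.29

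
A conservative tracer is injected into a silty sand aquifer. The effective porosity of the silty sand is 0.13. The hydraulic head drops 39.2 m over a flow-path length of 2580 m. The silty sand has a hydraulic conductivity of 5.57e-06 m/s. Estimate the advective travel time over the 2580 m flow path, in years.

Convert K: 5.57e-06 m/s × 86400 = 0.4812 m/day.
Hydraulic gradient i = Δh / L = 39.2 / 2580 = 0.01519.
Darcy flux q = K · i = 0.4812 × 0.01519 = 0.007312 m/day.
Seepage velocity v = q / n_e = 0.007312 / 0.13 = 0.05625 m/day.
Travel time t = L / v = 2580 / 0.05625 = 45870 days = 125.6 years.

126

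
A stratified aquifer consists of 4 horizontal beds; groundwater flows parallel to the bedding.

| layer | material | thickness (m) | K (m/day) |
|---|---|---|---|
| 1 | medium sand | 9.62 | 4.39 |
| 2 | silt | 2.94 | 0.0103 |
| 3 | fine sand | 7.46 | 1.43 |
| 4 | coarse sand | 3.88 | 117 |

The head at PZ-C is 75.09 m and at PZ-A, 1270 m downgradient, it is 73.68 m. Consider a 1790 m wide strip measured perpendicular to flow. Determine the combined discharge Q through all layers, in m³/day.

1010

Flow is parallel to layering, so each bed carries its own Darcy discharge and the transmissivities add.
Σ(K_i·b_i) = 4.39×9.62 + 0.0103×2.94 + 1.43×7.46 + 117×3.88 = 506.9 m²/day.
Hydraulic gradient i = (75.09 − 73.68) / 1270 = 1.41 / 1270 = 0.001110.
Q = Σ(K_i·b_i) · W · i = 506.9 × 1790 × 0.001110 = 1007 m³/day.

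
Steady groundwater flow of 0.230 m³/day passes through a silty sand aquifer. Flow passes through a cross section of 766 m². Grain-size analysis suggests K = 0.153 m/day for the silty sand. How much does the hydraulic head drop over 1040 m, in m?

From Q = K·A·i, i = Q / (K·A) = 0.230 / (0.1530 × 766.0) = 0.001962.
Head loss Δh = i · L = 0.001962 × 1040 = 2.041 m.

2.04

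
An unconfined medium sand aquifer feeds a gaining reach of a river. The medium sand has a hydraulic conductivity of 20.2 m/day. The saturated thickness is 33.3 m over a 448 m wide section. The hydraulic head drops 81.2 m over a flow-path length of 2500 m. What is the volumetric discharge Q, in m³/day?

Cross-sectional area A = 448 × 33.3 = 14918 m².
Hydraulic gradient i = Δh / L = 81.2 / 2500 = 0.03248.
Darcy's law: Q = K · A · i = 20.20 × 14918 × 0.03248 = 9788 m³/day.

9790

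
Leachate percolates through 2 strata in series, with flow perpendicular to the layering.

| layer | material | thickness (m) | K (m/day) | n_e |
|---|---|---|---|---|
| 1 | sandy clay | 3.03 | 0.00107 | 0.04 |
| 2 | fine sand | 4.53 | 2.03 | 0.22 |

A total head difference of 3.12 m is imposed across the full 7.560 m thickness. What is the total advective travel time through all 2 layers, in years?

2.78

With flow normal to the layers, continuity requires the same specific discharge q through every layer.
Σ(b_i/K_i) = 3.03/0.00107 + 4.53/2.03 = 2834 d.
q = Δh / Σ(b_i/K_i) = 3.12 / 2834 = 0.001101 m/day.
In each layer the seepage velocity is v_i = q/n_i, so the layer transit time is t_i = b_i·n_i / q:
  layer 1 (sandy clay): t_1 = 3.03 × 0.04 / 0.001101 = 110.1 d
  layer 2 (fine sand): t_2 = 4.53 × 0.22 / 0.001101 = 905.2 d
Total t = Σ t_i = 1015 days = 2.780 years.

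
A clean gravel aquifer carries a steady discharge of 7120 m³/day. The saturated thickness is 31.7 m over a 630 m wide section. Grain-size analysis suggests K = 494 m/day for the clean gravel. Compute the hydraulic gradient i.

Cross-sectional area A = 630 × 31.7 = 19971 m².
From Q = K·A·i, i = Q / (K·A) = 7120 / (494.0 × 19971) = 0.0007217.

0.000722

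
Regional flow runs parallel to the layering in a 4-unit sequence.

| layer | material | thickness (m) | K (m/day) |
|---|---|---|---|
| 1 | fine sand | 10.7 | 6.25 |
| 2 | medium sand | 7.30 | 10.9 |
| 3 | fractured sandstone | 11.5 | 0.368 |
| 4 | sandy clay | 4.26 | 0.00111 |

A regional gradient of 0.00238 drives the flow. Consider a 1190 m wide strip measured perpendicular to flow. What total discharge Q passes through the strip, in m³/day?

Flow is parallel to layering, so each bed carries its own Darcy discharge and the transmissivities add.
Σ(K_i·b_i) = 6.25×10.7 + 10.9×7.30 + 0.368×11.5 + 0.00111×4.26 = 150.7 m²/day.
Hydraulic gradient i = 0.00238.
Q = Σ(K_i·b_i) · W · i = 150.7 × 1190 × 0.002380 = 426.8 m³/day.

427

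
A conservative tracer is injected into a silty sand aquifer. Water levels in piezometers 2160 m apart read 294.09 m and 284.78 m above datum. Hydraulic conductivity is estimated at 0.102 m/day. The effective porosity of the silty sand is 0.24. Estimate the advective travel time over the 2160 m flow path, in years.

3230

Hydraulic gradient i = (294.09 − 284.78) / 2160 = 9.31 / 2160 = 0.004310.
Darcy flux q = K · i = 0.1020 × 0.004310 = 0.0004396 m/day.
Seepage velocity v = q / n_e = 0.0004396 / 0.24 = 0.001832 m/day.
Travel time t = L / v = 2160 / 0.001832 = 1.179e+06 days = 3228 years.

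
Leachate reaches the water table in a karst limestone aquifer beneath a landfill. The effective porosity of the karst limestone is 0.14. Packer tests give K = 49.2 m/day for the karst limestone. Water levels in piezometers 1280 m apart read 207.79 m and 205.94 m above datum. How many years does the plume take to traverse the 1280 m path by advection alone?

Hydraulic gradient i = (207.79 − 205.94) / 1280 = 1.85 / 1280 = 0.001445.
Darcy flux q = K · i = 49.20 × 0.001445 = 0.07111 m/day.
Seepage velocity v = q / n_e = 0.07111 / 0.14 = 0.5079 m/day.
Travel time t = L / v = 1280 / 0.5079 = 2520 days = 6.900 years.

6.90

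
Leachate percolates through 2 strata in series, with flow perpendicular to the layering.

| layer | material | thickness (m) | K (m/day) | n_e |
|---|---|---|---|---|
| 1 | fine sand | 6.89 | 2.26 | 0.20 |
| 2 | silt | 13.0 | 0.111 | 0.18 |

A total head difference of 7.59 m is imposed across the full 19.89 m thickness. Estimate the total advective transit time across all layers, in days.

With flow normal to the layers, continuity requires the same specific discharge q through every layer.
Σ(b_i/K_i) = 6.89/2.26 + 13.0/0.111 = 120.2 d.
q = Δh / Σ(b_i/K_i) = 7.59 / 120.2 = 0.06316 m/day.
In each layer the seepage velocity is v_i = q/n_i, so the layer transit time is t_i = b_i·n_i / q:
  layer 1 (fine sand): t_1 = 6.89 × 0.20 / 0.06316 = 21.82 d
  layer 2 (silt): t_2 = 13.0 × 0.18 / 0.06316 = 37.05 d
Total t = Σ t_i = 58.86 days.

58.9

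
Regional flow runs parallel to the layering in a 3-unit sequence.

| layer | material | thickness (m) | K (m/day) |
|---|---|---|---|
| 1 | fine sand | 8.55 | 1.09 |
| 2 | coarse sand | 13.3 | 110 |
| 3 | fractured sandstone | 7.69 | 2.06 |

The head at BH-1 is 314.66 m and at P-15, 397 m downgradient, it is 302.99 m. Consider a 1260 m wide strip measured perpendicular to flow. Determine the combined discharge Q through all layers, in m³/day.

Flow is parallel to layering, so each bed carries its own Darcy discharge and the transmissivities add.
Σ(K_i·b_i) = 1.09×8.55 + 110×13.3 + 2.06×7.69 = 1488 m²/day.
Hydraulic gradient i = (314.66 − 302.99) / 397 = 11.67 / 397 = 0.02940.
Q = Σ(K_i·b_i) · W · i = 1488 × 1260 × 0.02940 = 55119 m³/day.

55100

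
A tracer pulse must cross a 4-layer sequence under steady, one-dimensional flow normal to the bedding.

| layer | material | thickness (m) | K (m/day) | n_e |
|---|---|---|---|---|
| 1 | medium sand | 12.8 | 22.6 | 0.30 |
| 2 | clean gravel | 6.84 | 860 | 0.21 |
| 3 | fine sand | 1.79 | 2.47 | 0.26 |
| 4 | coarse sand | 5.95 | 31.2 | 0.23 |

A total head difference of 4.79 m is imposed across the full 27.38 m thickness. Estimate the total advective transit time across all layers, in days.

2.21

With flow normal to the layers, continuity requires the same specific discharge q through every layer.
Σ(b_i/K_i) = 12.8/22.6 + 6.84/860 + 1.79/2.47 + 5.95/31.2 = 1.490 d.
q = Δh / Σ(b_i/K_i) = 4.79 / 1.490 = 3.215 m/day.
In each layer the seepage velocity is v_i = q/n_i, so the layer transit time is t_i = b_i·n_i / q:
  layer 1 (medium sand): t_1 = 12.8 × 0.30 / 3.215 = 1.194 d
  layer 2 (clean gravel): t_2 = 6.84 × 0.21 / 3.215 = 0.4467 d
  layer 3 (fine sand): t_3 = 1.79 × 0.26 / 3.215 = 0.1447 d
  layer 4 (coarse sand): t_4 = 5.95 × 0.23 / 3.215 = 0.4256 d
Total t = Σ t_i = 2.211 days.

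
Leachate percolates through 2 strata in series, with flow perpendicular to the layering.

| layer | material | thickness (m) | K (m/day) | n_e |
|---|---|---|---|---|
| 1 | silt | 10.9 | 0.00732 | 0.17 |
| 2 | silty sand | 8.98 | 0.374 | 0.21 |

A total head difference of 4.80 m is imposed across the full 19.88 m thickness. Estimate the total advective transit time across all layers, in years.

With flow normal to the layers, continuity requires the same specific discharge q through every layer.
Σ(b_i/K_i) = 10.9/0.00732 + 8.98/0.374 = 1513 d.
q = Δh / Σ(b_i/K_i) = 4.80 / 1513 = 0.003172 m/day.
In each layer the seepage velocity is v_i = q/n_i, so the layer transit time is t_i = b_i·n_i / q:
  layer 1 (silt): t_1 = 10.9 × 0.17 / 0.003172 = 584.1 d
  layer 2 (silty sand): t_2 = 8.98 × 0.21 / 0.003172 = 594.5 d
Total t = Σ t_i = 1179 days = 3.227 years.

3.23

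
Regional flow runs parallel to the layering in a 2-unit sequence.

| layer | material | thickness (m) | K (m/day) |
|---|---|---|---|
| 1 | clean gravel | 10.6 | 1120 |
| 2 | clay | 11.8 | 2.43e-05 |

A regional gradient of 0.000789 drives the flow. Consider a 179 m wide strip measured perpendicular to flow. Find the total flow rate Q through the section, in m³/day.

Flow is parallel to layering, so each bed carries its own Darcy discharge and the transmissivities add.
Σ(K_i·b_i) = 1120×10.6 + 2.43e-05×11.8 = 11872 m²/day.
Hydraulic gradient i = 0.000789.
Q = Σ(K_i·b_i) · W · i = 11872 × 179 × 0.0007890 = 1677 m³/day.

1680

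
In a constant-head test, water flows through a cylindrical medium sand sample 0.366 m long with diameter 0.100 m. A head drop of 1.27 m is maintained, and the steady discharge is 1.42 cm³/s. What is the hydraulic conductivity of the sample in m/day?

4.50

Cross-sectional area A = π·(d/2)² = π × (0.100/2)² = 0.007854 m².
Convert discharge: 1.42 cm³/s = 1.420e-06 m³/s.
Darcy's law rearranged: K = Q·L / (A·Δh) = 1.420e-06 × 0.366 / (0.007854 × 1.27) = 5.210e-05 m/s = 4.502 m/day.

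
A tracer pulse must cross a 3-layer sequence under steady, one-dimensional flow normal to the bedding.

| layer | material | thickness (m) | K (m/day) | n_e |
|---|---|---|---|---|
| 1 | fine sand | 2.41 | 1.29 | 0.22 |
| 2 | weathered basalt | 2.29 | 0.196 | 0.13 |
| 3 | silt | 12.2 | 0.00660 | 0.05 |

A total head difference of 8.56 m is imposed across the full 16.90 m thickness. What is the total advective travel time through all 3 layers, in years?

With flow normal to the layers, continuity requires the same specific discharge q through every layer.
Σ(b_i/K_i) = 2.41/1.29 + 2.29/0.196 + 12.2/0.00660 = 1862 d.
q = Δh / Σ(b_i/K_i) = 8.56 / 1862 = 0.004597 m/day.
In each layer the seepage velocity is v_i = q/n_i, so the layer transit time is t_i = b_i·n_i / q:
  layer 1 (fine sand): t_1 = 2.41 × 0.22 / 0.004597 = 115.3 d
  layer 2 (weathered basalt): t_2 = 2.29 × 0.13 / 0.004597 = 64.76 d
  layer 3 (silt): t_3 = 12.2 × 0.05 / 0.004597 = 132.7 d
Total t = Σ t_i = 312.8 days = 0.8564 years.

0.856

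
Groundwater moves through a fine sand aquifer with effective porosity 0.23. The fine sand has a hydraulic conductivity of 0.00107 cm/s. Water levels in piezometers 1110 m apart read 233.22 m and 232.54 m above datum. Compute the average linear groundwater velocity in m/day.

Convert K: 0.00107 cm/s × 864 = 0.9245 m/day.
Hydraulic gradient i = (233.22 − 232.54) / 1110 = 0.68 / 1110 = 0.0006126.
Darcy flux q = K · i = 0.9245 × 0.0006126 = 0.0005663 m/day.
Seepage velocity v = q / n_e = 0.0005663 / 0.23 = 0.002462 m/day.

0.00246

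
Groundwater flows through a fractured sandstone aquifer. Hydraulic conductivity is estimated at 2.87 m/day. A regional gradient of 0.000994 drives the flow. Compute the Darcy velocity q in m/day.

0.00285

Hydraulic gradient i = 0.000994.
Specific discharge q = K · i = 2.870 × 0.0009940 = 0.002853 m/day.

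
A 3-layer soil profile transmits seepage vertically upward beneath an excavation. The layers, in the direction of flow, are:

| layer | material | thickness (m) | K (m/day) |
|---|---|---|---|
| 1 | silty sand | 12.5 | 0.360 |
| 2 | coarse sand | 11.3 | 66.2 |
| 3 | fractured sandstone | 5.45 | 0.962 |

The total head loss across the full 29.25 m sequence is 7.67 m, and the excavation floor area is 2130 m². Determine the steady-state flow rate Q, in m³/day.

403

Flow is perpendicular to layering, so the layers act in series and the equivalent K is the thickness-weighted harmonic mean.
Total thickness L = 12.5 + 11.3 + 5.45 = 29.25 m.
Σ(b_i/K_i) = 12.5/0.360 + 11.3/66.2 + 5.45/0.962 = 40.56 d.
K_eq = L / Σ(b_i/K_i) = 29.25 / 40.56 = 0.7212 m/day.
Q = K_eq · A · (Δh/L) = 0.7212 × 2130 × (7.67/29.25) = 402.8 m³/day.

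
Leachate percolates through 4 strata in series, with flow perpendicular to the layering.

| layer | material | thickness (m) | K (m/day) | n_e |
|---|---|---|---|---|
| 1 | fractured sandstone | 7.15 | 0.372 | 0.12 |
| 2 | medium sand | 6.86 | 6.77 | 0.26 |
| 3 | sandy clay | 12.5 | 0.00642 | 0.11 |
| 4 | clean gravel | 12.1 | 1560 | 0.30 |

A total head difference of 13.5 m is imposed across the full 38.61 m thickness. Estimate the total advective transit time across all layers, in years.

With flow normal to the layers, continuity requires the same specific discharge q through every layer.
Σ(b_i/K_i) = 7.15/0.372 + 6.86/6.77 + 12.5/0.00642 + 12.1/1560 = 1967 d.
q = Δh / Σ(b_i/K_i) = 13.5 / 1967 = 0.006862 m/day.
In each layer the seepage velocity is v_i = q/n_i, so the layer transit time is t_i = b_i·n_i / q:
  layer 1 (fractured sandstone): t_1 = 7.15 × 0.12 / 0.006862 = 125.0 d
  layer 2 (medium sand): t_2 = 6.86 × 0.26 / 0.006862 = 259.9 d
  layer 3 (sandy clay): t_3 = 12.5 × 0.11 / 0.006862 = 200.4 d
  layer 4 (clean gravel): t_4 = 12.1 × 0.30 / 0.006862 = 529.0 d
Total t = Σ t_i = 1114 days = 3.051 years.

3.05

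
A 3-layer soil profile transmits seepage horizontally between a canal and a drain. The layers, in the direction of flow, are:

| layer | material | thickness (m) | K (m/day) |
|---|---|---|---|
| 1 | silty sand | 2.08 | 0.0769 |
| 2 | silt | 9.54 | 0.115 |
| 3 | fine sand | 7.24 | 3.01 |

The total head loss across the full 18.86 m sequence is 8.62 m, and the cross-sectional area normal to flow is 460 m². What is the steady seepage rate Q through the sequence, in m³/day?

35.3

Flow is perpendicular to layering, so the layers act in series and the equivalent K is the thickness-weighted harmonic mean.
Total thickness L = 2.08 + 9.54 + 7.24 = 18.86 m.
Σ(b_i/K_i) = 2.08/0.0769 + 9.54/0.115 + 7.24/3.01 = 112.4 d.
K_eq = L / Σ(b_i/K_i) = 18.86 / 112.4 = 0.1678 m/day.
Q = K_eq · A · (Δh/L) = 0.1678 × 460 × (8.62/18.86) = 35.27 m³/day.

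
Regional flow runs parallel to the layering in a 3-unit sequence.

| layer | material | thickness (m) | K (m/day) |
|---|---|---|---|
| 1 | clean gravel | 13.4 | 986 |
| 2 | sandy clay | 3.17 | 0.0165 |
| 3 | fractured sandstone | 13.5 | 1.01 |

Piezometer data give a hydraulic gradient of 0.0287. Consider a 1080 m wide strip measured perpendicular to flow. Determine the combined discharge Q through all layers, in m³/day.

Flow is parallel to layering, so each bed carries its own Darcy discharge and the transmissivities add.
Σ(K_i·b_i) = 986×13.4 + 0.0165×3.17 + 1.01×13.5 = 13226 m²/day.
Hydraulic gradient i = 0.0287.
Q = Σ(K_i·b_i) · W · i = 13226 × 1080 × 0.02870 = 4.100e+05 m³/day.

410000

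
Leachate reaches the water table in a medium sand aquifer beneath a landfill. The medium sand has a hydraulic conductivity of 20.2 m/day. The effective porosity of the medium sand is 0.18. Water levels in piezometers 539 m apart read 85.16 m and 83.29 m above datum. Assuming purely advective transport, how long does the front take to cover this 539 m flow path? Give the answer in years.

3.79

Hydraulic gradient i = (85.16 − 83.29) / 539 = 1.87 / 539 = 0.003469.
Darcy flux q = K · i = 20.20 × 0.003469 = 0.07008 m/day.
Seepage velocity v = q / n_e = 0.07008 / 0.18 = 0.3893 m/day.
Travel time t = L / v = 539 / 0.3893 = 1384 days = 3.790 years.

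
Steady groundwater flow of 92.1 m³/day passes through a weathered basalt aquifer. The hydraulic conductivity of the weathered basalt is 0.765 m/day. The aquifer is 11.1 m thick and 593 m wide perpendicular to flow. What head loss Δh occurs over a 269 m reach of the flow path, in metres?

4.92

Cross-sectional area A = 593 × 11.1 = 6582 m².
From Q = K·A·i, i = Q / (K·A) = 92.1 / (0.7650 × 6582) = 0.01829.
Head loss Δh = i · L = 0.01829 × 269 = 4.920 m.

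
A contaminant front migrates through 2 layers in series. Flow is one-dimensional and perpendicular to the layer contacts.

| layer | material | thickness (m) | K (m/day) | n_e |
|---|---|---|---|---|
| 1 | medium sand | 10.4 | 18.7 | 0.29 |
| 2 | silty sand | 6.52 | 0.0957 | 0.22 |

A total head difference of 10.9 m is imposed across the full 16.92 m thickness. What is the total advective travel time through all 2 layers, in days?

With flow normal to the layers, continuity requires the same specific discharge q through every layer.
Σ(b_i/K_i) = 10.4/18.7 + 6.52/0.0957 = 68.69 d.
q = Δh / Σ(b_i/K_i) = 10.9 / 68.69 = 0.1587 m/day.
In each layer the seepage velocity is v_i = q/n_i, so the layer transit time is t_i = b_i·n_i / q:
  layer 1 (medium sand): t_1 = 10.4 × 0.29 / 0.1587 = 19.01 d
  layer 2 (silty sand): t_2 = 6.52 × 0.22 / 0.1587 = 9.039 d
Total t = Σ t_i = 28.04 days.

28.0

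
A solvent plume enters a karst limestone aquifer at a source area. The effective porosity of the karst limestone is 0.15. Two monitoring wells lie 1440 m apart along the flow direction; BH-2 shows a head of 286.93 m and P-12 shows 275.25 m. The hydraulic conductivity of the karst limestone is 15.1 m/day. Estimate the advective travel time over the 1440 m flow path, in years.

4.83

Hydraulic gradient i = (286.93 − 275.25) / 1440 = 11.68 / 1440 = 0.008111.
Darcy flux q = K · i = 15.10 × 0.008111 = 0.1225 m/day.
Seepage velocity v = q / n_e = 0.1225 / 0.15 = 0.8165 m/day.
Travel time t = L / v = 1440 / 0.8165 = 1764 days = 4.828 years.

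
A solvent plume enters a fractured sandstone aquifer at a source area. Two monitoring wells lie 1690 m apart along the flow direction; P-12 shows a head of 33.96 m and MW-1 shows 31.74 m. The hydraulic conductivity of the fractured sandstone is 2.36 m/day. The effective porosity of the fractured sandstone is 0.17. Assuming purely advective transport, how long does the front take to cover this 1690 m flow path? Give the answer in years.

Hydraulic gradient i = (33.96 − 31.74) / 1690 = 2.22 / 1690 = 0.001314.
Darcy flux q = K · i = 2.360 × 0.001314 = 0.003100 m/day.
Seepage velocity v = q / n_e = 0.003100 / 0.17 = 0.01824 m/day.
Travel time t = L / v = 1690 / 0.01824 = 92674 days = 253.7 years.

254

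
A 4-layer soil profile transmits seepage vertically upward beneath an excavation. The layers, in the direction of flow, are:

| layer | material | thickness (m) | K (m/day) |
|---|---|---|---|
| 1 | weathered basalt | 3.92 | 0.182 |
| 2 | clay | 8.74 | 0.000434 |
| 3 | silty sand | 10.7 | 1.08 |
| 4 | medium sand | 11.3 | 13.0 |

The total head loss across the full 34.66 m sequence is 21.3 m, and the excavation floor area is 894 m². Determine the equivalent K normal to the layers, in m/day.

Flow is perpendicular to layering, so the layers act in series and the equivalent K is the thickness-weighted harmonic mean.
Total thickness L = 3.92 + 8.74 + 10.7 + 11.3 = 34.66 m.
Σ(b_i/K_i) = 3.92/0.182 + 8.74/0.000434 + 10.7/1.08 + 11.3/13.0 = 20171 d.
K_eq = L / Σ(b_i/K_i) = 34.66 / 20171 = 0.001718 m/day.

0.00172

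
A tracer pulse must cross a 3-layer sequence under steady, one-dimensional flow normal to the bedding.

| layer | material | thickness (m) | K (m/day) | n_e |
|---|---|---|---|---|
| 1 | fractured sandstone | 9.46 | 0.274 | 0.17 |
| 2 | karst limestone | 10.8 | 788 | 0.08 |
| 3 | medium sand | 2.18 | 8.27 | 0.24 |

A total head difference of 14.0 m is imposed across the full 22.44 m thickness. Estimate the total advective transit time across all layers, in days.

With flow normal to the layers, continuity requires the same specific discharge q through every layer.
Σ(b_i/K_i) = 9.46/0.274 + 10.8/788 + 2.18/8.27 = 34.80 d.
q = Δh / Σ(b_i/K_i) = 14.0 / 34.80 = 0.4023 m/day.
In each layer the seepage velocity is v_i = q/n_i, so the layer transit time is t_i = b_i·n_i / q:
  layer 1 (fractured sandstone): t_1 = 9.46 × 0.17 / 0.4023 = 3.998 d
  layer 2 (karst limestone): t_2 = 10.8 × 0.08 / 0.4023 = 2.148 d
  layer 3 (medium sand): t_3 = 2.18 × 0.24 / 0.4023 = 1.301 d
Total t = Σ t_i = 7.446 days.

7.45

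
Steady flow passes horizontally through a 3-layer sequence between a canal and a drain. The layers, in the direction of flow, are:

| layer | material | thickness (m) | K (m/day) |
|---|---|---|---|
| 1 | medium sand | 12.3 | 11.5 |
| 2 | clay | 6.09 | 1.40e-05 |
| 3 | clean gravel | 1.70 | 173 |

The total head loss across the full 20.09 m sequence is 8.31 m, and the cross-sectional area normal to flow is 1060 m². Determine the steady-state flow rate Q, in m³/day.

0.0202

Flow is perpendicular to layering, so the layers act in series and the equivalent K is the thickness-weighted harmonic mean.
Total thickness L = 12.3 + 6.09 + 1.70 = 20.09 m.
Σ(b_i/K_i) = 12.3/11.5 + 6.09/1.40e-05 + 1.70/173 = 4.350e+05 d.
K_eq = L / Σ(b_i/K_i) = 20.09 / 4.350e+05 = 4.618e-05 m/day.
Q = K_eq · A · (Δh/L) = 4.618e-05 × 1060 × (8.31/20.09) = 0.02025 m³/day.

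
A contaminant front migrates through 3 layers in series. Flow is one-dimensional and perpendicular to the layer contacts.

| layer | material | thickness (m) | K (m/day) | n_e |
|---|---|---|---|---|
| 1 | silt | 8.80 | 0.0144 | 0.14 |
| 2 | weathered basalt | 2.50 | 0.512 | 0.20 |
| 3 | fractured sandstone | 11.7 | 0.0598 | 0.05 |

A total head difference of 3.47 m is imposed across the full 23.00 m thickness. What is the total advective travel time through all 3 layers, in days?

With flow normal to the layers, continuity requires the same specific discharge q through every layer.
Σ(b_i/K_i) = 8.80/0.0144 + 2.50/0.512 + 11.7/0.0598 = 811.6 d.
q = Δh / Σ(b_i/K_i) = 3.47 / 811.6 = 0.004275 m/day.
In each layer the seepage velocity is v_i = q/n_i, so the layer transit time is t_i = b_i·n_i / q:
  layer 1 (silt): t_1 = 8.80 × 0.14 / 0.004275 = 288.2 d
  layer 2 (weathered basalt): t_2 = 2.50 × 0.20 / 0.004275 = 117.0 d
  layer 3 (fractured sandstone): t_3 = 11.7 × 0.05 / 0.004275 = 136.8 d
Total t = Σ t_i = 542.0 days.

542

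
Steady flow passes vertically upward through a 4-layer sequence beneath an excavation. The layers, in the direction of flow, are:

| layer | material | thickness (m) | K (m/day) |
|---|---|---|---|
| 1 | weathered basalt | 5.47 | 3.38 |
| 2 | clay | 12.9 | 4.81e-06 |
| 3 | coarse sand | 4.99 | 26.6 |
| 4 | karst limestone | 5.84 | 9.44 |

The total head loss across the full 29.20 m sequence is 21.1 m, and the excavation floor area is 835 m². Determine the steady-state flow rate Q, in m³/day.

0.00657

Flow is perpendicular to layering, so the layers act in series and the equivalent K is the thickness-weighted harmonic mean.
Total thickness L = 5.47 + 12.9 + 4.99 + 5.84 = 29.20 m.
Σ(b_i/K_i) = 5.47/3.38 + 12.9/4.81e-06 + 4.99/26.6 + 5.84/9.44 = 2.682e+06 d.
K_eq = L / Σ(b_i/K_i) = 29.20 / 2.682e+06 = 1.089e-05 m/day.
Q = K_eq · A · (Δh/L) = 1.089e-05 × 835 × (21.1/29.20) = 0.006569 m³/day.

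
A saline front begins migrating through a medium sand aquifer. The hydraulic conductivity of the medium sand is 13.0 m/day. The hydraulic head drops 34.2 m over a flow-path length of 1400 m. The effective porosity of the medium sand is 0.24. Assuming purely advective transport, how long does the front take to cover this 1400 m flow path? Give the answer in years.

Hydraulic gradient i = Δh / L = 34.2 / 1400 = 0.02443.
Darcy flux q = K · i = 13.00 × 0.02443 = 0.3176 m/day.
Seepage velocity v = q / n_e = 0.3176 / 0.24 = 1.323 m/day.
Travel time t = L / v = 1400 / 1.323 = 1058 days = 2.897 years.

2.90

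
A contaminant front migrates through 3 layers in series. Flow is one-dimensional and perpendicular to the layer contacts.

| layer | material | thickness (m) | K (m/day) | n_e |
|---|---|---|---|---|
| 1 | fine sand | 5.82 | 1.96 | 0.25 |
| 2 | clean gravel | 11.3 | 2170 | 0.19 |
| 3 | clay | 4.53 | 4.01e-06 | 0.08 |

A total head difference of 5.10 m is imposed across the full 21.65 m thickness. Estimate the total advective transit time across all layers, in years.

With flow normal to the layers, continuity requires the same specific discharge q through every layer.
Σ(b_i/K_i) = 5.82/1.96 + 11.3/2170 + 4.53/4.01e-06 = 1.130e+06 d.
q = Δh / Σ(b_i/K_i) = 5.10 / 1.130e+06 = 4.515e-06 m/day.
In each layer the seepage velocity is v_i = q/n_i, so the layer transit time is t_i = b_i·n_i / q:
  layer 1 (fine sand): t_1 = 5.82 × 0.25 / 4.515e-06 = 3.223e+05 d
  layer 2 (clean gravel): t_2 = 11.3 × 0.19 / 4.515e-06 = 4.756e+05 d
  layer 3 (clay): t_3 = 4.53 × 0.08 / 4.515e-06 = 80274 d
Total t = Σ t_i = 8.781e+05 days = 2404 years.

2400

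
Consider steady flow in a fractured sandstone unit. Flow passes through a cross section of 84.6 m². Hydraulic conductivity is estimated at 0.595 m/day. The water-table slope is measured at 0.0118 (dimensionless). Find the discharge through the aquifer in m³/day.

Hydraulic gradient i = 0.0118.
Darcy's law: Q = K · A · i = 0.5950 × 84.60 × 0.01180 = 0.5940 m³/day.

0.594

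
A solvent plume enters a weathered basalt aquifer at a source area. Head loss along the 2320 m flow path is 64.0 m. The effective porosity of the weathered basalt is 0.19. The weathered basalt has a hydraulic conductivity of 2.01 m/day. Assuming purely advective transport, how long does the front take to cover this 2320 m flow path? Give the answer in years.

21.8

Hydraulic gradient i = Δh / L = 64.0 / 2320 = 0.02759.
Darcy flux q = K · i = 2.010 × 0.02759 = 0.05545 m/day.
Seepage velocity v = q / n_e = 0.05545 / 0.19 = 0.2918 m/day.
Travel time t = L / v = 2320 / 0.2918 = 7950 days = 21.77 years.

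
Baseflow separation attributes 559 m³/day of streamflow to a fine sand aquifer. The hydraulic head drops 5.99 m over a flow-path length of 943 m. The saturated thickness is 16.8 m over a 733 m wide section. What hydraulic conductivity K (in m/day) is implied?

7.15

Cross-sectional area A = 733 × 16.8 = 12314 m².
Hydraulic gradient i = Δh / L = 5.99 / 943 = 0.006352.
From Q = K·A·i, K = Q / (A·i) = 559 / (12314 × 0.006352) = 7.146 m/day.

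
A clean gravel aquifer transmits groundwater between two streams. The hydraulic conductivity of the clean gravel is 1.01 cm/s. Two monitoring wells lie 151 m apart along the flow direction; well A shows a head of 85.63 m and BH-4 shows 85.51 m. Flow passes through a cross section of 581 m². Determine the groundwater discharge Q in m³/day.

Convert K: 1.01 cm/s × 864 = 872.6 m/day.
Hydraulic gradient i = (85.63 − 85.51) / 151 = 0.12 / 151 = 0.0007947.
Darcy's law: Q = K · A · i = 872.6 × 581.0 × 0.0007947 = 402.9 m³/day.

403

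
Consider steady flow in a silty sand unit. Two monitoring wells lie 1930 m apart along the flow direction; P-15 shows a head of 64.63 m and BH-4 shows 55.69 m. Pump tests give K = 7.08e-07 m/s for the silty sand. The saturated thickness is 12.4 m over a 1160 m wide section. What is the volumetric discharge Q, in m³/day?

4.08

Convert K: 7.08e-07 m/s × 86400 = 0.06117 m/day.
Cross-sectional area A = 1160 × 12.4 = 14384 m².
Hydraulic gradient i = (64.63 − 55.69) / 1930 = 8.94 / 1930 = 0.004632.
Darcy's law: Q = K · A · i = 0.06117 × 14384 × 0.004632 = 4.076 m³/day.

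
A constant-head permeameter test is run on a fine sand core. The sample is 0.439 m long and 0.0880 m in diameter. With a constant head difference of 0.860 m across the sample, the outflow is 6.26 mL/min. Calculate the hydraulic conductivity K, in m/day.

Cross-sectional area A = π·(d/2)² = π × (0.0880/2)² = 0.006082 m².
Convert discharge: 6.26 mL/min = 1.043e-07 m³/s.
Darcy's law rearranged: K = Q·L / (A·Δh) = 1.043e-07 × 0.439 / (0.006082 × 0.860) = 8.757e-06 m/s = 0.7566 m/day.

0.757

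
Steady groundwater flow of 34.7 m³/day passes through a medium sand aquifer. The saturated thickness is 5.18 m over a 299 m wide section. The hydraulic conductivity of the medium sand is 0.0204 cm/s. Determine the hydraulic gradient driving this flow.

Convert K: 0.0204 cm/s × 864 = 17.63 m/day.
Cross-sectional area A = 299 × 5.18 = 1549 m².
From Q = K·A·i, i = Q / (K·A) = 34.7 / (17.63 × 1549) = 0.001271.

0.00127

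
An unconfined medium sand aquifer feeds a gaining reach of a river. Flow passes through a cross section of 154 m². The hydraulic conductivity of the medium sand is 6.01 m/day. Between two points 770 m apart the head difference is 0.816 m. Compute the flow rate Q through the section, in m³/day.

0.981

Hydraulic gradient i = Δh / L = 0.816 / 770 = 0.001060.
Darcy's law: Q = K · A · i = 6.010 × 154.0 × 0.001060 = 0.9808 m³/day.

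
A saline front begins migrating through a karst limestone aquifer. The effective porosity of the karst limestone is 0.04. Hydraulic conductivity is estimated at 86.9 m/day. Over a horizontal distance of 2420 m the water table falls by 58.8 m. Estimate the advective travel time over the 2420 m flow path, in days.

45.8

Hydraulic gradient i = Δh / L = 58.8 / 2420 = 0.02430.
Darcy flux q = K · i = 86.90 × 0.02430 = 2.111 m/day.
Seepage velocity v = q / n_e = 2.111 / 0.04 = 52.79 m/day.
Travel time t = L / v = 2420 / 52.79 = 45.85 days.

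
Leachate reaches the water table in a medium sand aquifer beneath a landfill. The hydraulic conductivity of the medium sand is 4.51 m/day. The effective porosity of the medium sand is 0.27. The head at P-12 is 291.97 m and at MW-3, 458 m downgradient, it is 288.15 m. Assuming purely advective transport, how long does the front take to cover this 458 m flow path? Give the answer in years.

9.00

Hydraulic gradient i = (291.97 − 288.15) / 458 = 3.82 / 458 = 0.008341.
Darcy flux q = K · i = 4.510 × 0.008341 = 0.03762 m/day.
Seepage velocity v = q / n_e = 0.03762 / 0.27 = 0.1393 m/day.
Travel time t = L / v = 458 / 0.1393 = 3287 days = 9.000 years.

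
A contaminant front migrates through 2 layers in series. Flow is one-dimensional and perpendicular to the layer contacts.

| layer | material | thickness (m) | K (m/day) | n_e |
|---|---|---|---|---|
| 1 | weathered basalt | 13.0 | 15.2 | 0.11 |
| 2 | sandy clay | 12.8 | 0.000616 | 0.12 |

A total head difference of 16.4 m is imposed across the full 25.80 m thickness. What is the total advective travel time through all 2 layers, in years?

With flow normal to the layers, continuity requires the same specific discharge q through every layer.
Σ(b_i/K_i) = 13.0/15.2 + 12.8/0.000616 = 20780 d.
q = Δh / Σ(b_i/K_i) = 16.4 / 20780 = 0.0007892 m/day.
In each layer the seepage velocity is v_i = q/n_i, so the layer transit time is t_i = b_i·n_i / q:
  layer 1 (weathered basalt): t_1 = 13.0 × 0.11 / 0.0007892 = 1812 d
  layer 2 (sandy clay): t_2 = 12.8 × 0.12 / 0.0007892 = 1946 d
Total t = Σ t_i = 3758 days = 10.29 years.

10.3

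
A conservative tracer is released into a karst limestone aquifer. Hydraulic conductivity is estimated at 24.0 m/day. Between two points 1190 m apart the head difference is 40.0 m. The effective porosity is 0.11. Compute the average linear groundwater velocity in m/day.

7.33

Hydraulic gradient i = Δh / L = 40.0 / 1190 = 0.03361.
Darcy flux q = K · i = 24.00 × 0.03361 = 0.8067 m/day.
Seepage velocity v = q / n_e = 0.8067 / 0.11 = 7.334 m/day.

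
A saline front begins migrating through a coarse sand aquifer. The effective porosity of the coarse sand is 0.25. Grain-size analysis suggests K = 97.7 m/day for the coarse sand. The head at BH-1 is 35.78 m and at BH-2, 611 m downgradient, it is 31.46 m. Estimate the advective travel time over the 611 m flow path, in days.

Hydraulic gradient i = (35.78 − 31.46) / 611 = 4.32 / 611 = 0.007070.
Darcy flux q = K · i = 97.70 × 0.007070 = 0.6908 m/day.
Seepage velocity v = q / n_e = 0.6908 / 0.25 = 2.763 m/day.
Travel time t = L / v = 611 / 2.763 = 221.1 days.

221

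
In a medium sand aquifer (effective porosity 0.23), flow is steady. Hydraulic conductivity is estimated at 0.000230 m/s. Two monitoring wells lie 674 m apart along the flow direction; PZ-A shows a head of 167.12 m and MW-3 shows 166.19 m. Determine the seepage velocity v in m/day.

0.119

Convert K: 0.000230 m/s × 86400 = 19.87 m/day.
Hydraulic gradient i = (167.12 − 166.19) / 674 = 0.93 / 674 = 0.001380.
Darcy flux q = K · i = 19.87 × 0.001380 = 0.02742 m/day.
Seepage velocity v = q / n_e = 0.02742 / 0.23 = 0.1192 m/day.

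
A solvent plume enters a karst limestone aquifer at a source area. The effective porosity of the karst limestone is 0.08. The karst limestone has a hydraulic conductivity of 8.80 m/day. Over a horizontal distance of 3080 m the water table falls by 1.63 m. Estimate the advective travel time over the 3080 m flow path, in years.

145

Hydraulic gradient i = Δh / L = 1.63 / 3080 = 0.0005292.
Darcy flux q = K · i = 8.800 × 0.0005292 = 0.004657 m/day.
Seepage velocity v = q / n_e = 0.004657 / 0.08 = 0.05821 m/day.
Travel time t = L / v = 3080 / 0.05821 = 52908 days = 144.9 years.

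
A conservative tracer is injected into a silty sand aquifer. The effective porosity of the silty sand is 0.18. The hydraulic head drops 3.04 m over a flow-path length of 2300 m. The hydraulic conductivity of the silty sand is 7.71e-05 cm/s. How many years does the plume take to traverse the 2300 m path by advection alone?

12900

Convert K: 7.71e-05 cm/s × 864 = 0.06661 m/day.
Hydraulic gradient i = Δh / L = 3.04 / 2300 = 0.001322.
Darcy flux q = K · i = 0.06661 × 0.001322 = 8.805e-05 m/day.
Seepage velocity v = q / n_e = 8.805e-05 / 0.18 = 0.0004891 m/day.
Travel time t = L / v = 2300 / 0.0004891 = 4.702e+06 days = 12873 years.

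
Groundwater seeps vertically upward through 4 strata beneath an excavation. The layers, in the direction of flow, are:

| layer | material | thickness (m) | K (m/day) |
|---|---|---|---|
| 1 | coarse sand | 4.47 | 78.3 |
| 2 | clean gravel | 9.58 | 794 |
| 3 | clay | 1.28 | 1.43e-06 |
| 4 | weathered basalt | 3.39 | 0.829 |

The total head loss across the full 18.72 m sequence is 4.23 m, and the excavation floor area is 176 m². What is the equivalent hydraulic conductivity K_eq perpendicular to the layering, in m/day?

Flow is perpendicular to layering, so the layers act in series and the equivalent K is the thickness-weighted harmonic mean.
Total thickness L = 4.47 + 9.58 + 1.28 + 3.39 = 18.72 m.
Σ(b_i/K_i) = 4.47/78.3 + 9.58/794 + 1.28/1.43e-06 + 3.39/0.829 = 8.951e+05 d.
K_eq = L / Σ(b_i/K_i) = 18.72 / 8.951e+05 = 2.091e-05 m/day.

2.09e-05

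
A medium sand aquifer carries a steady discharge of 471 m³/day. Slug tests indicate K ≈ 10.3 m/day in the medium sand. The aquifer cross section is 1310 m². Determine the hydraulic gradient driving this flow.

0.0349

From Q = K·A·i, i = Q / (K·A) = 471 / (10.30 × 1310) = 0.03491.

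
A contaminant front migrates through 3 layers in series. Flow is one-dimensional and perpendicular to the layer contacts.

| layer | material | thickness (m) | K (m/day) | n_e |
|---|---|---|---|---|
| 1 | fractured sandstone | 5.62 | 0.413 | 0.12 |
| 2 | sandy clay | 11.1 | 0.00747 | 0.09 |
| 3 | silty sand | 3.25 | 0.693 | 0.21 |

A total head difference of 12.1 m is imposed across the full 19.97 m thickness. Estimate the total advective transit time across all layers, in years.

0.802

With flow normal to the layers, continuity requires the same specific discharge q through every layer.
Σ(b_i/K_i) = 5.62/0.413 + 11.1/0.00747 + 3.25/0.693 = 1504 d.
q = Δh / Σ(b_i/K_i) = 12.1 / 1504 = 0.008044 m/day.
In each layer the seepage velocity is v_i = q/n_i, so the layer transit time is t_i = b_i·n_i / q:
  layer 1 (fractured sandstone): t_1 = 5.62 × 0.12 / 0.008044 = 83.84 d
  layer 2 (sandy clay): t_2 = 11.1 × 0.09 / 0.008044 = 124.2 d
  layer 3 (silty sand): t_3 = 3.25 × 0.21 / 0.008044 = 84.85 d
Total t = Σ t_i = 292.9 days = 0.8019 years.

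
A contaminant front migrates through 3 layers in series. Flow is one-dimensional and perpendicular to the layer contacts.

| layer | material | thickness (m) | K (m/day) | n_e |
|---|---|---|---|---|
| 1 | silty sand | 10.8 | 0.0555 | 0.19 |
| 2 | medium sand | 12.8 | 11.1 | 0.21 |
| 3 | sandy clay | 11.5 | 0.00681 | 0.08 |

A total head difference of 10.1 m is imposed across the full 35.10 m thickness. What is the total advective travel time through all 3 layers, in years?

2.89

With flow normal to the layers, continuity requires the same specific discharge q through every layer.
Σ(b_i/K_i) = 10.8/0.0555 + 12.8/11.1 + 11.5/0.00681 = 1884 d.
q = Δh / Σ(b_i/K_i) = 10.1 / 1884 = 0.005360 m/day.
In each layer the seepage velocity is v_i = q/n_i, so the layer transit time is t_i = b_i·n_i / q:
  layer 1 (silty sand): t_1 = 10.8 × 0.19 / 0.005360 = 382.9 d
  layer 2 (medium sand): t_2 = 12.8 × 0.21 / 0.005360 = 501.5 d
  layer 3 (sandy clay): t_3 = 11.5 × 0.08 / 0.005360 = 171.7 d
Total t = Σ t_i = 1056 days = 2.891 years.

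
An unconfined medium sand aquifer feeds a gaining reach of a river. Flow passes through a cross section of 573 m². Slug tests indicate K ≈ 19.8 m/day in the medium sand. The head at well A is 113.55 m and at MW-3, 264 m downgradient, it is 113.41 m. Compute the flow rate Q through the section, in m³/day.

Hydraulic gradient i = (113.55 − 113.41) / 264 = 0.14 / 264 = 0.0005303.
Darcy's law: Q = K · A · i = 19.80 × 573.0 × 0.0005303 = 6.017 m³/day.

6.02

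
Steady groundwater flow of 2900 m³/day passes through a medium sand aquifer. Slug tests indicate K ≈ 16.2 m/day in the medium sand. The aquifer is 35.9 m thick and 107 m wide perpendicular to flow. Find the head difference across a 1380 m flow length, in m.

64.3

Cross-sectional area A = 107 × 35.9 = 3841 m².
From Q = K·A·i, i = Q / (K·A) = 2900 / (16.20 × 3841) = 0.04660.
Head loss Δh = i · L = 0.04660 × 1380 = 64.31 m.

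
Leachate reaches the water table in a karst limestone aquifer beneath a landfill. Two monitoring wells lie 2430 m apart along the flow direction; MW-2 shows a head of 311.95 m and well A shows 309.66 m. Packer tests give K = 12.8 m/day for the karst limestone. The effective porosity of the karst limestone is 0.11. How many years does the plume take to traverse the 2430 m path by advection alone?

60.7

Hydraulic gradient i = (311.95 − 309.66) / 2430 = 2.29 / 2430 = 0.0009424.
Darcy flux q = K · i = 12.80 × 0.0009424 = 0.01206 m/day.
Seepage velocity v = q / n_e = 0.01206 / 0.11 = 0.1097 m/day.
Travel time t = L / v = 2430 / 0.1097 = 22159 days = 60.67 years.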